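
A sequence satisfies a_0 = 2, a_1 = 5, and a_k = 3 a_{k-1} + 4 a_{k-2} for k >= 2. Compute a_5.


The characteristic equation is t^2 - 3 t - 4 = 0, with roots r_1 = 4 and r_2 = -1 (so c_1 = r_1 + r_2, c_2 = -r_1 r_2 as required).
One can use the closed form a_n = A r_1^n + B r_2^n, but direct iteration is more reliable:
a_0 = 2, a_1 = 5, a_2 = 23, a_3 = 89, a_4 = 359, a_5 = 1433.
So a_5 = 1433.

1433


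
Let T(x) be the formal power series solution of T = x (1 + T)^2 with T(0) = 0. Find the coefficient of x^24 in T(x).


Apply the Lagrange inversion formula: if T = x * phi(T) with phi(t) = (1 + t)^2, then [x^n] T = (1/n) [t^(n-1)] phi(t)^n = (1/n) [t^(n-1)] (1 + t)^(2n) = (1/n) C(2n, n-1).
Using the identity C(2n, n-1) = C(2n, n) * n / (n+1), the unscaled factor equals C(2n, n) / (n+1) = C_n, the n-th Catalan number.
For n = 24: C_24 = C(48, 24) / 25 = 32247603683100/25 = 1289904147324 = 1289904147324.

1289904147324


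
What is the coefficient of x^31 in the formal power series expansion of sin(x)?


The Maclaurin series is sin(t) = sum_{k>=0} (-1)^k t^(2k+1) / (2k+1)!, so substituting t = x, only odd powers of x are nonzero, with coefficient of x^(2k+1) equal to (-1)^k / (2k+1)!.
Write 31 = 2*15 + 1, giving the coefficient (-1)^15 / 31! = -1/8222838654177922817725562880000000 = -1/8222838654177922817725562880000000.

-1/8222838654177922817725562880000000


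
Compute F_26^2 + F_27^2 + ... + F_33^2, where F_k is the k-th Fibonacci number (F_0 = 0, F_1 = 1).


There is a standard identity sum_{k=0}^{N} F_k^2 = F_N * F_{N+1} (proved inductively from the telescoping relation F_k^2 = F_k F_{k+1} - F_{k-1} F_k). Then
sum_{k=26}^{33} F_k^2 = F_33 F_34 - F_25 F_26.
Computing: F_33 = 3524578, F_34 = 5702887, F_25 = 75025, F_26 = 121393.
Sum = 3524578 * 5702887 - 75025 * 121393 = 20091162546861.

20091162546861


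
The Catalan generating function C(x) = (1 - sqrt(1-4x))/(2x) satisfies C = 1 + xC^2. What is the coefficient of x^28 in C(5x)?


Substituting x -> 5x scales the n-th coefficient by 5^n, so [x^28] C(5x) = 5^28 * C_28.
C_28 = C(2*28, 28)/(29) = 7648690600760440/29 = 263747951750360.
So 5^28 * 263747951750360 = 37252902984619140625 * 263747951750360 = 9825376858948171138763427734375000.

9825376858948171138763427734375000


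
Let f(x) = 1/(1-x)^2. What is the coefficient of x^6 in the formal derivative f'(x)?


Differentiate: d/dx [ 1/(1-x)^r ] = r / (1-x)^(r+1).
Here r = 2, so f'(x) = 2 / (1-x)^3.
The expansion of 1/(1-x)^(r+1) has coefficient of x^n equal to C(n+r, r).
So the coefficient of x^6 in f'(x) is
2 * C(8, 2) = 2 * 28 = 56

56


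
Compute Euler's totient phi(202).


phi(n) counts integers in [1, n] coprime to n. Using the multiplicative formula phi(n) = n * prod_{p | n} (1 - 1/p):
202 = 2 * 101, so
phi(202) = 202 * (1 - 1/2) * (1 - 1/101) = 100.

100


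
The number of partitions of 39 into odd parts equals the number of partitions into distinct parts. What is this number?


Computing partitions of 39 into odd parts (1, 3, 5, ...):
Using the generating function prod_{k>=0} 1/(1-x^(2k+1)),
the count is 982

982


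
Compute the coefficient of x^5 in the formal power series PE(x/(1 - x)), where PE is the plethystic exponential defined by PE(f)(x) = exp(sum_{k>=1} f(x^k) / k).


For f(x) = x/(1 - x) we have
sum_{k>=1} f(x^k) / k = sum_{k>=1} (1/k) * x^k / (1 - x^k) = sum_{k, m >= 1} x^(k m) / k,
which after exponentiating simplifies to
PE(x/(1 - x)) = prod_{k>=1} 1 / (1 - x^k).
This is the generating function for the partition function p(n), so the coefficient of x^5 is p(5).
Computing p(5) by dynamic programming over parts 1, 2, ..., 5: p(5) = 7.

7


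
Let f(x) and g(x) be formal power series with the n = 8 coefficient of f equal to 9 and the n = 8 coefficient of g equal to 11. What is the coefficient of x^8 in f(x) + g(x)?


Addition of formal power series is termwise.
The coefficient of x^8 in f + g = 9 + 11
= 20

20


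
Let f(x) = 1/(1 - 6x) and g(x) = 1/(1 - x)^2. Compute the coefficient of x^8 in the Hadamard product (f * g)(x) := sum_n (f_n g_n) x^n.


f has coefficients f_k = 6^k. For g = 1/(1 - x)^2 the coefficient is g_k = C(k + 1, 1) = k + 1. The Hadamard coefficient is (f * g)_k = 6^k * (k + 1).
For k = 8: 6^8 * 9 = 1679616 * 9 = 15116544.

15116544


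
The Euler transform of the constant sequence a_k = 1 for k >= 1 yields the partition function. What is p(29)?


The Euler transform converts the sequence a_k = 1 into the number of integer partitions.
Using the recurrence or dynamic programming:
p(29) = 4565

4565


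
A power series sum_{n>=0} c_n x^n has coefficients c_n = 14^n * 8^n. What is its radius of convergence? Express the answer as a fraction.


By the root test (Cauchy-Hadamard), the radius is R = 1 / limsup_n |c_n|^(1/n).
Here |c_n|^(1/n) = (14^n * 8^n)^(1/n) = 14 * 8 = 112 for all n.
So R = 1/112 = 1/112.

1/112


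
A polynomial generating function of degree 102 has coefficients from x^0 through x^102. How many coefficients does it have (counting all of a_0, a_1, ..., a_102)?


A polynomial of degree 102 takes the form a_0 + a_1 x + ... + a_102 x^102.
The number of coefficients is 102 + 1 = 103.

103


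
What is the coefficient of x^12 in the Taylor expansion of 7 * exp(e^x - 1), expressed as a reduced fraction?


exp(e^x - 1) = sum_{k>=0} Bell_k x^k / k!, where Bell_k is the k-th Bell number.
So the coefficient of x^12 is 7 * Bell_12 / 12!.
Computing: Bell_12 = 4213597 and 12! = 479001600, giving
7 * 4213597/479001600 = 4213597/68428800.

4213597/68428800


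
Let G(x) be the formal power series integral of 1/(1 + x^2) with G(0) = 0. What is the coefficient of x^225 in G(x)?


1/(1 + x^2) = sum_{j>=0} (-1)^j x^(2j). Integrating termwise with G(0) = 0:
G(x) = sum_{j>=0} (-1)^j x^(2j+1) / (2j+1) = arctan(x).
Only odd powers are nonzero. For x^225 write 225 = 2*112 + 1, giving
(-1)^112 / 225 = 1/225 = 1/225.

1/225


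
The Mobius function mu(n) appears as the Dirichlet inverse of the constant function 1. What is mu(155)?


155 = 5 * 31 (all distinct primes).
mu(155) = (-1)^2 = 1

1


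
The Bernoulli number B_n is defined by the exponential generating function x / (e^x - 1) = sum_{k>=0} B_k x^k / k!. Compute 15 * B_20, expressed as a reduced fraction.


Bernoulli numbers can also be computed recursively via B_0 = 1 and sum_{j=0}^{m} C(m+1, j) B_j = 0 for m >= 1. Odd-index Bernoulli numbers vanish for k >= 3.
Computing B_20 = -174611/330, so 15 * B_20 = 15 * -174611/330 = -174611/22.

-174611/22


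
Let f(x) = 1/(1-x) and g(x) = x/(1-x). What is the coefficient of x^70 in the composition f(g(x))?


First simplify the composition: f(g(x)) = 1/(1 - x/(1-x)) = (1-x)/((1-x) - x) = (1-x)/(1-2x).
Now extract the coefficient. Write (1-x)/(1-2x) = 1/(1-2x) - x/(1-2x).
The coefficient of x^n in 1/(1-2x) is 2^n, and in x/(1-2x) is 2^(n-1) (for n >= 1).
So the coefficient of x^70 is 2^70 - 2^69 = 1180591620717411303424 - 590295810358705651712 = 590295810358705651712.

590295810358705651712


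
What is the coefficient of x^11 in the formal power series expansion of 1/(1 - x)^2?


The negative binomial / multiset identity is
1/(1 - x)^r = sum_{k>=0} C(k + r - 1, r - 1) x^k.
Here r = 2 and k = 11, so the coefficient is
C(11 + 1, 1) = C(12, 1)
= 12

12


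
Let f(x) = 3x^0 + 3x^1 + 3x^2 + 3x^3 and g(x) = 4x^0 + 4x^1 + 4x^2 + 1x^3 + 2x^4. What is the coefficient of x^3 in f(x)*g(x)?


Cauchy product at x^3:
3*1 + 3*4 + 3*4 + 3*4
= 39

39


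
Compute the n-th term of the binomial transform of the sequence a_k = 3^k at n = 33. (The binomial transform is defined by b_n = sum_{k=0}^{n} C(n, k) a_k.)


With a_k = 3^k, b_n = sum_{k=0}^{n} C(n, k) 3^k = (1 + 3)^n by the binomial theorem.
For n = 33: (1 + 3)^33 = 4^33 = 73786976294838206464.

73786976294838206464


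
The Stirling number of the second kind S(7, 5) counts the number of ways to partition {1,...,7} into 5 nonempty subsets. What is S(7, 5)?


Using the explicit formula S(n,k) = (1/k!) sum_{j=0}^{k} (-1)^(k-j) C(k,j) j^n:
S(7, 5) = 140
Equivalently, S(n,k) is n! times the coefficient of x^n in the EGF (e^x - 1)^k / k!.

140


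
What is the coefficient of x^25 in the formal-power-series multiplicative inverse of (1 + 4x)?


The inverse is 1/(1 + 4x). Apply the geometric identity 1/(1 - y) = sum_{k>=0} y^k with y = -4x:
1/(1 + 4x) = sum_{k>=0} (-4)^k x^k.
So the coefficient of x^25 is (-4)^25 = -1125899906842624.

-1125899906842624


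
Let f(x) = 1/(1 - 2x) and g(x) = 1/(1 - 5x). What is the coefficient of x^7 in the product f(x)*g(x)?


The coefficient of x^n in f*g is the Cauchy product: sum_{k=0}^{n} a^k * b^(n-k).
With a=2, b=5, n=7:
sum_{k=0}^{7} 2^k * 5^(7-k)
= 130123

130123


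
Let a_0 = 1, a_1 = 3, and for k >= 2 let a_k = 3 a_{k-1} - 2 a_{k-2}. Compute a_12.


Iterating the recurrence forward:
a_0 = 1
a_1 = 3
a_2 = 3*3 - 2*1 = 7
a_3 = 3*7 - 2*3 = 15
a_4 = 3*15 - 2*7 = 31
a_5 = 3*31 - 2*15 = 63
a_6 = 3*63 - 2*31 = 127
a_7 = 3*127 - 2*63 = 255
a_8 = 3*255 - 2*127 = 511
a_9 = 3*511 - 2*255 = 1023
a_10 = 3*1023 - 2*511 = 2047
a_11 = 3*2047 - 2*1023 = 4095
a_12 = 3*4095 - 2*2047 = 8191
So a_12 = 8191.

8191


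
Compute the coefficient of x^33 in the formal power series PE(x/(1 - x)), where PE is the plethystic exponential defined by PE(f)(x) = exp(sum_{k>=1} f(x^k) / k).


For f(x) = x/(1 - x) we have
sum_{k>=1} f(x^k) / k = sum_{k>=1} (1/k) * x^k / (1 - x^k) = sum_{k, m >= 1} x^(k m) / k,
which after exponentiating simplifies to
PE(x/(1 - x)) = prod_{k>=1} 1 / (1 - x^k).
This is the generating function for the partition function p(n), so the coefficient of x^33 is p(33).
Computing p(33) by dynamic programming over parts 1, 2, ..., 33: p(33) = 10143.

10143


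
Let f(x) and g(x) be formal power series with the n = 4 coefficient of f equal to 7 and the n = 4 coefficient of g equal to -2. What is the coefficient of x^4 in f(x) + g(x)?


Addition of formal power series is termwise.
The coefficient of x^4 in f + g = 7 + -2
= 5

5


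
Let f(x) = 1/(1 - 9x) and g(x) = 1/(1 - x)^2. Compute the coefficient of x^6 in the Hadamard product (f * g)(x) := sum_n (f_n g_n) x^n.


f has coefficients f_k = 9^k. For g = 1/(1 - x)^2 the coefficient is g_k = C(k + 1, 1) = k + 1. The Hadamard coefficient is (f * g)_k = 9^k * (k + 1).
For k = 6: 9^6 * 7 = 531441 * 7 = 3720087.

3720087


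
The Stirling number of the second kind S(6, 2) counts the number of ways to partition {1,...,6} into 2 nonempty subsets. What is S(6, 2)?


Using the explicit formula S(n,k) = (1/k!) sum_{j=0}^{k} (-1)^(k-j) C(k,j) j^n:
S(6, 2) = 31
Equivalently, S(n,k) is n! times the coefficient of x^n in the EGF (e^x - 1)^k / k!.

31


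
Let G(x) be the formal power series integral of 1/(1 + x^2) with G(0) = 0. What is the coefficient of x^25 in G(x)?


1/(1 + x^2) = sum_{j>=0} (-1)^j x^(2j). Integrating termwise with G(0) = 0:
G(x) = sum_{j>=0} (-1)^j x^(2j+1) / (2j+1) = arctan(x).
Only odd powers are nonzero. For x^25 write 25 = 2*12 + 1, giving
(-1)^12 / 25 = 1/25 = 1/25.

1/25


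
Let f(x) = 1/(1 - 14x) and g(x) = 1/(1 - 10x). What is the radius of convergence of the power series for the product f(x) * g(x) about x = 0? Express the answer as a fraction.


The radius of 1/(1 - 14x) is 1/14 (nearest singularity at x = 1/14), and the radius of 1/(1 - 10x) is 1/10.
The product f(x)*g(x) = 1/((1 - 14x)(1 - 10x)) has singularities at both 1/14 and 1/10, so its radius of convergence is the distance to the nearest one:
min(1/14, 1/10) = 1/14.

1/14


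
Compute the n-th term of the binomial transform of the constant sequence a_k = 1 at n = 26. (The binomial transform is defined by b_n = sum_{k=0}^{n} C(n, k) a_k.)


With a_k = 1 for all k, b_n = sum_{k=0}^{n} C(n, k) = 2^n by the binomial theorem.
For n = 26: 2^26 = 67108864.

67108864


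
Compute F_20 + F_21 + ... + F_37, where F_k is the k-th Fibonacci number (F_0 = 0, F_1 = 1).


Use the identity sum_{k=0}^{N} F_k = F_{N+2} - 1 (which follows from F_{k+2} - F_{k+1} = F_k). Then
sum_{k=20}^{37} F_k = (F_{39} - 1) - (F_{21} - 1) = F_{39} - F_{21}.
Computing: F_{39} = 63245986, F_{21} = 10946, so
Sum = 63245986 - 10946 = 63235040.

63235040


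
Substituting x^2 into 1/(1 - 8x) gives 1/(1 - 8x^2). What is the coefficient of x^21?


Since 1/(1 - 8x^2) only has even powers of x,
the coefficient of x^21 (odd) is 0.

0


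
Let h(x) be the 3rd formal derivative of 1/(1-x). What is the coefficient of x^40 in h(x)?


Differentiating 3 times: d^3/dx^3 [1/(1-x)] = 3!/(1-x)^4.
The expansion 1/(1-x)^4 = sum_{k>=0} C(k+3, 3) x^k, so the coefficient of x^n in 3!/(1-x)^4 is 3! * C(n+3, 3).
For n = 40: 6 * C(43, 3) = 6 * 12341 = 74046

74046


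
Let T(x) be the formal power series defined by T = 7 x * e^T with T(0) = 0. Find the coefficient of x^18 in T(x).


Apply the Lagrange inversion formula: if T = 7 x * phi(T) with phi(t) = e^t, then
[x^n] T = 7^n * (1/n) [t^(n-1)] phi(t)^n = 7^n * (1/n) [t^(n-1)] e^(n t) = 7^n * (1/n) * n^(n-1) / (n-1)! = 7^n * n^(n-1) / n!.
When c = 1 this is the Cayley count of rooted labeled trees on n vertices, divided by n!.
For n = 18: 7^18 * 18^17 / 18! = 1628413597910449 * 2185911559738696531968/6402373705728000 = 168947301180197983304053458/303875.

168947301180197983304053458/303875


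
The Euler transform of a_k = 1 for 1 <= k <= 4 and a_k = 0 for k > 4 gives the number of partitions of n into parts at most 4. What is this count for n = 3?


Partitions of 3 into parts at most 4:
Using generating function (1-x)^(-1)(1-x^2)^(-1)...(1-x^4)^(-1),
the coefficient of x^3 = 3

3


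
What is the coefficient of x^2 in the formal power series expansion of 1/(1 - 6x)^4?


The general identity 1/(1 - c x)^r = sum_{k>=0} c^k C(k + r - 1, r - 1) x^k follows by substituting y = c x into 1/(1 - y)^r = sum_{k>=0} C(k + r - 1, r - 1) y^k.
For c = 6, r = 4, k = 2:
6^2 * C(5, 3) = 36 * 10 = 360.

360


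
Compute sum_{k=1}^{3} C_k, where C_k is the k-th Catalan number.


C_1 through C_3: 1, 2, 5
Sum = 1 + 2 + 5
= 8

8


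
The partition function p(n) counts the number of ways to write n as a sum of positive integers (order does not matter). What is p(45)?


Using the generating function prod_{k>=1} 1/(1-x^k), we compute p(45).
By dynamic programming over parts 1 through 45:
p(45) = 89134

89134


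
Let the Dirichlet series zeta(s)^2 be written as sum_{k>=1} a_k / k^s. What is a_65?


The Dirichlet convolution of the constant function 1 with itself gives (1 * 1)(k) = sum_{d | k} 1 = d(k), the number of positive divisors of k.
Since zeta(s) = sum_{k>=1} 1/k^s, we have zeta(s)^2 = sum_{k>=1} d(k)/k^s, so a_k = d(k).
For k = 65: the divisors are 1, 5, 13, 65.
Count = 4.

4


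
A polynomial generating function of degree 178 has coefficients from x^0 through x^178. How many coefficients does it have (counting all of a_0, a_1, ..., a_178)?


A polynomial of degree 178 takes the form a_0 + a_1 x + ... + a_178 x^178.
The number of coefficients is 178 + 1 = 179.

179


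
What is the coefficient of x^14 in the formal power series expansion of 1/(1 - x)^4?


The negative binomial / multiset identity is
1/(1 - x)^r = sum_{k>=0} C(k + r - 1, r - 1) x^k.
Here r = 4 and k = 14, so the coefficient is
C(14 + 3, 3) = C(17, 3)
= 680

680


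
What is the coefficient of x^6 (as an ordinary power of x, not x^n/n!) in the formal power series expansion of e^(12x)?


The exponential series is e^y = sum_{k>=0} y^k / k!. Substituting y = 12x gives
e^(12x) = sum_{k>=0} 12^k x^k / k!.
So the coefficient of x^n is a^n/n! with a = 12, n = 6:
12^6 / 6! = 2985984/720 = 20736/5

20736/5


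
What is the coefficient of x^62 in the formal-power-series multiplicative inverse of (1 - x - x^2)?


Let the inverse be f(x) = sum_{k>=0} a_k x^k. From f(x) * (1 - x - x^2) = 1 and matching coefficients:
 x^0: a_0 = 1.
 x^1: a_1 - a_0 = 0, so a_1 = 1.
 x^k (k >= 2): a_k - a_{k-1} - a_{k-2} = 0, i.e. a_k = a_{k-1} + a_{k-2}.
This is the Fibonacci-type recurrence shifted so that a_0 = a_1 = 1.
Iterating: a_0=1, a_1=1, a_2=2, a_3=3, a_4=5, a_5=8, a_6=13, a_7=21, a_8=34, a_9=55, ...
a_62 = 6557470319842.

6557470319842


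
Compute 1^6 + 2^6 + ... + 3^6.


This power sum has a closed form given by Faulhaber's formula
sum_{k=1}^{m} k^p = (1 / (p + 1)) * sum_{j=0}^{p} C(p + 1, j) B_j m^(p + 1 - j),
but for small m direct computation is fastest:
1 + 64 + 729 = 794.

794


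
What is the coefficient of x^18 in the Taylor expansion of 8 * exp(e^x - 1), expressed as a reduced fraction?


exp(e^x - 1) = sum_{k>=0} Bell_k x^k / k!, where Bell_k is the k-th Bell number.
So the coefficient of x^18 is 8 * Bell_18 / 18!.
Computing: Bell_18 = 682076806159 and 18! = 6402373705728000, giving
8 * 682076806159/6402373705728000 = 97439543737/114328101888000.

97439543737/114328101888000


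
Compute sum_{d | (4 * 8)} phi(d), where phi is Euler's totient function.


First, 4 * 8 = 32. One classical identity is sum_{d | n} phi(d) = n (each k in [1, n] has a unique gcd with n, and among the k's with gcd(k, n) = n/d there are phi(d) of them). So the sum equals 32. We also verify directly:
Divisors of 32: 1, 2, 4, 8, 16, 32.
phi values: 1, 1, 2, 4, 8, 16.
Sum = 32.

32


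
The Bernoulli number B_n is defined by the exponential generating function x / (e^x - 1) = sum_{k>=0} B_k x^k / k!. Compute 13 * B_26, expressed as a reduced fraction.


Bernoulli numbers can also be computed recursively via B_0 = 1 and sum_{j=0}^{m} C(m+1, j) B_j = 0 for m >= 1. Odd-index Bernoulli numbers vanish for k >= 3.
Computing B_26 = 8553103/6, so 13 * B_26 = 13 * 8553103/6 = 111190339/6.

111190339/6


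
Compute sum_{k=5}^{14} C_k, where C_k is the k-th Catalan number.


C_5 through C_14: 42, 132, 429, 1430, 4862, 16796, 58786, 208012, 742900, 2674440
Sum = 42 + 132 + 429 + 1430 + 4862 + 16796 + 58786 + 208012 + 742900 + 2674440
= 3707829

3707829


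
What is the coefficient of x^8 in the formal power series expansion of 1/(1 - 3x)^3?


The general identity 1/(1 - c x)^r = sum_{k>=0} c^k C(k + r - 1, r - 1) x^k follows by substituting y = c x into 1/(1 - y)^r = sum_{k>=0} C(k + r - 1, r - 1) y^k.
For c = 3, r = 3, k = 8:
3^8 * C(10, 2) = 6561 * 45 = 295245.

295245


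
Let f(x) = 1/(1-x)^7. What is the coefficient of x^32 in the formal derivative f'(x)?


Differentiate: d/dx [ 1/(1-x)^r ] = r / (1-x)^(r+1).
Here r = 7, so f'(x) = 7 / (1-x)^8.
The expansion of 1/(1-x)^(r+1) has coefficient of x^n equal to C(n+r, r).
So the coefficient of x^32 in f'(x) is
7 * C(39, 7) = 7 * 15380937 = 107666559

107666559


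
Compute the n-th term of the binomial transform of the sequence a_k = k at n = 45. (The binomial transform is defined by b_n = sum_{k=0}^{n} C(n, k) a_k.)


With a_k = k, b_n = sum_{k=0}^{n} C(n, k) k. Using k * C(n, k) = n * C(n-1, k-1) gives b_n = n * sum_{k>=1} C(n-1, k-1) = n * 2^(n-1).
For n = 45: 45 * 2^44 = 45 * 17592186044416 = 791648371998720.

791648371998720


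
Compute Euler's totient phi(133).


phi(n) counts integers in [1, n] coprime to n. Using the multiplicative formula phi(n) = n * prod_{p | n} (1 - 1/p):
133 = 7 * 19, so
phi(133) = 133 * (1 - 1/7) * (1 - 1/19) = 108.

108


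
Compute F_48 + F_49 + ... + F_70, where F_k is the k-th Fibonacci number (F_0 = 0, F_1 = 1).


Use the identity sum_{k=0}^{N} F_k = F_{N+2} - 1 (which follows from F_{k+2} - F_{k+1} = F_k). Then
sum_{k=48}^{70} F_k = (F_{72} - 1) - (F_{49} - 1) = F_{72} - F_{49}.
Computing: F_{72} = 498454011879264, F_{49} = 7778742049, so
Sum = 498454011879264 - 7778742049 = 498446233137215.

498446233137215


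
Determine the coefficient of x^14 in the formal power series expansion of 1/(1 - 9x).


The geometric series identity gives 1/(1 - c x) = sum_{k>=0} c^k x^k, so the coefficient of x^k is c^k.
Here c = 9 and k = 14.
Computing: 9^14 = 22876792454961

22876792454961


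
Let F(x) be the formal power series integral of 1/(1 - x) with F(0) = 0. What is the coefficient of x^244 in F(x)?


1/(1 - x) = sum_{k>=0} x^k. Integrating termwise and using F(0) = 0 gives
F(x) = sum_{k>=0} x^(k+1) / (k+1) = sum_{m>=1} x^m / m = -ln(1 - x).
So the coefficient of x^244 is 1/244 = 1/244.

1/244


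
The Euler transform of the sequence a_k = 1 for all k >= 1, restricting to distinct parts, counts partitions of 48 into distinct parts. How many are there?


Partitions of 48 into distinct parts can be computed via generating function.
Product (1+x)(1+x^2)(1+x^3)...
The coefficient of x^48 = 2910

2910


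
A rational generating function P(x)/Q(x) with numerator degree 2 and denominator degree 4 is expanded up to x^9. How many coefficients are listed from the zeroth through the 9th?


Expanding up to x^9 gives the coefficients for x^0, x^1, ..., x^9.
That is 9 + 1 = 10 coefficients in total.

10


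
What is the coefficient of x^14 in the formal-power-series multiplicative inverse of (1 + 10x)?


The inverse is 1/(1 + 10x). Apply the geometric identity 1/(1 - y) = sum_{k>=0} y^k with y = -10x:
1/(1 + 10x) = sum_{k>=0} (-10)^k x^k.
So the coefficient of x^14 is (-10)^14 = 100000000000000.

100000000000000


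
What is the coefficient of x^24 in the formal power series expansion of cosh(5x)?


The Maclaurin series is cosh(t) = sum_{m>=0} t^(2m) / (2m)!, so substituting t = 5x, only even powers of x are nonzero, with coefficient of x^(2m) equal to 5^(2m) / (2m)!.
For x^24 the coefficient is 5^24/24! = 59604644775390625/620448401733239439360000 = 95367431640625/992717442773183102976.

95367431640625/992717442773183102976


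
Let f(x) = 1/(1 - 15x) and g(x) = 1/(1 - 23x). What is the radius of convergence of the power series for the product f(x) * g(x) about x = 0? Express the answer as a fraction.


The radius of 1/(1 - 15x) is 1/15 (nearest singularity at x = 1/15), and the radius of 1/(1 - 23x) is 1/23.
The product f(x)*g(x) = 1/((1 - 15x)(1 - 23x)) has singularities at both 1/15 and 1/23, so its radius of convergence is the distance to the nearest one:
min(1/15, 1/23) = 1/23.

1/23


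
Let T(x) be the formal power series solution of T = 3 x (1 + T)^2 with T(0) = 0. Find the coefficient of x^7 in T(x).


Apply the Lagrange inversion formula: if T = 3 x * phi(T) with phi(t) = (1 + t)^2, then [x^n] T = 3^n * (1/n) [t^(n-1)] phi(t)^n = 3^n * (1/n) [t^(n-1)] (1 + t)^(2n) = 3^n * (1/n) C(2n, n-1).
Using the identity C(2n, n-1) = C(2n, n) * n / (n+1), the unscaled factor equals C(2n, n) / (n+1) = C_n, the n-th Catalan number.
For n = 7: C_7 = C(14, 7) / 8 = 3432/8 = 429.
With the 3^7 = 2187 factor, the coefficient is 2187 * 429 = 938223.

938223


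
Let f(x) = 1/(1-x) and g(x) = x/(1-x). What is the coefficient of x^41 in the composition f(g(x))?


First simplify the composition: f(g(x)) = 1/(1 - x/(1-x)) = (1-x)/((1-x) - x) = (1-x)/(1-2x).
Now extract the coefficient. Write (1-x)/(1-2x) = 1/(1-2x) - x/(1-2x).
The coefficient of x^n in 1/(1-2x) is 2^n, and in x/(1-2x) is 2^(n-1) (for n >= 1).
So the coefficient of x^41 is 2^41 - 2^40 = 2199023255552 - 1099511627776 = 1099511627776.

1099511627776


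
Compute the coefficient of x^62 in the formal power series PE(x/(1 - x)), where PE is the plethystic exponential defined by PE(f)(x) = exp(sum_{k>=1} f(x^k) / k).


For f(x) = x/(1 - x) we have
sum_{k>=1} f(x^k) / k = sum_{k>=1} (1/k) * x^k / (1 - x^k) = sum_{k, m >= 1} x^(k m) / k,
which after exponentiating simplifies to
PE(x/(1 - x)) = prod_{k>=1} 1 / (1 - x^k).
This is the generating function for the partition function p(n), so the coefficient of x^62 is p(62).
Computing p(62) by dynamic programming over parts 1, 2, ..., 62: p(62) = 1300156.

1300156


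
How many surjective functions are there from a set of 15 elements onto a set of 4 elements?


By inclusion-exclusion on which target elements are missed, the number of surjections from an n-set onto a k-set is
surj(n, k) = sum_{j=0}^{k} (-1)^j C(k, j) (k - j)^n.
Equivalently surj(n, k) = k! * S(n, k), where S(n, k) is the Stirling number of the second kind.
For n = 15, k = 4:
S(15, 4) = 42355950, so
surj = 4! * 42355950 = 24 * 42355950 = 1016542800.

1016542800


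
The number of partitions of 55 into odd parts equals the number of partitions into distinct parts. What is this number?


Computing partitions of 55 into odd parts (1, 3, 5, ...):
Using the generating function prod_{k>=0} 1/(1-x^(2k+1)),
the count is 6378

6378


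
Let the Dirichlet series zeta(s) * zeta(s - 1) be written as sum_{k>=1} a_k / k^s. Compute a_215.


Convolution gives a_k = sum_{d | k} d * 1 = sum_{d | k} d = sigma(k), the sum of positive divisors of k.
For k = 215, the divisors are 1, 5, 43, 215, so
sigma(215) = 1 + 5 + 43 + 215 = 264.

264


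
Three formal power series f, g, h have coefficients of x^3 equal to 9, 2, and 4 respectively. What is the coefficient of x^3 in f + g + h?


Series addition is componentwise:
9 + 2 + 4
= 15

15


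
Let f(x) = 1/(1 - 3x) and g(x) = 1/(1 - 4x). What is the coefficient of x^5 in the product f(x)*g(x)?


The coefficient of x^n in f*g is the Cauchy product: sum_{k=0}^{n} a^k * b^(n-k).
With a=3, b=4, n=5:
sum_{k=0}^{5} 3^k * 4^(5-k)
= 3367

3367


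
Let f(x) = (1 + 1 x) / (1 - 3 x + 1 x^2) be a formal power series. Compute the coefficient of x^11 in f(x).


Write f(x) = sum_{k>=0} a_k x^k. Multiplying both sides by 1 - 3 x + 1 x^2 gives
(1 - 3 x + 1 x^2) sum_{k>=0} a_k x^k = 1 + 1 x.
Matching coefficients:
 x^0: a_0 = 1
 x^1: a_1 - 3 a_0 = 1  =>  a_1 = 3*1 + 1 = 4
 x^k (k >= 2): a_k = 3 a_{k-1} - 1 a_{k-2}.
Iterating: a_2 = 11, a_3 = 29, a_4 = 76, a_5 = 199, a_6 = 521, a_7 = 1364, a_8 = 3571, a_9 = 9349, a_10 = 24476, a_11 = 64079.
So the coefficient of x^11 is 64079.

64079


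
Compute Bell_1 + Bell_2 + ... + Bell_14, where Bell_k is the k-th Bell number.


Recall Bell_k counts set partitions of a k-set (with Bell_0 = 1 by convention).
Bell_1 through Bell_14: 1, 2, 5, 15, 52, 203, 877, 4140, 21147, 115975, 678570, 4213597, 27644437, 190899322
Sum = 1 + 2 + 5 + 15 + 52 + 203 + 877 + 4140 + 21147 + 115975 + 678570 + 4213597 + 27644437 + 190899322 = 223578343.

223578343


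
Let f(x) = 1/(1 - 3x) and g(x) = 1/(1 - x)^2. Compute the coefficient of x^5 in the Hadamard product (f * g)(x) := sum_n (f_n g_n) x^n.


f has coefficients f_k = 3^k. For g = 1/(1 - x)^2 the coefficient is g_k = C(k + 1, 1) = k + 1. The Hadamard coefficient is (f * g)_k = 3^k * (k + 1).
For k = 5: 3^5 * 6 = 243 * 6 = 1458.

1458


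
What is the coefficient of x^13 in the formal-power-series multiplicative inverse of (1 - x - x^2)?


Let the inverse be f(x) = sum_{k>=0} a_k x^k. From f(x) * (1 - x - x^2) = 1 and matching coefficients:
 x^0: a_0 = 1.
 x^1: a_1 - a_0 = 0, so a_1 = 1.
 x^k (k >= 2): a_k - a_{k-1} - a_{k-2} = 0, i.e. a_k = a_{k-1} + a_{k-2}.
This is the Fibonacci-type recurrence shifted so that a_0 = a_1 = 1.
Iterating: a_0=1, a_1=1, a_2=2, a_3=3, a_4=5, a_5=8, a_6=13, a_7=21, a_8=34, a_9=55, ...
a_13 = 377.

377


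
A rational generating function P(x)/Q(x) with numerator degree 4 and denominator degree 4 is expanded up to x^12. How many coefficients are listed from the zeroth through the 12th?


Expanding up to x^12 gives the coefficients for x^0, x^1, ..., x^12.
That is 12 + 1 = 13 coefficients in total.

13


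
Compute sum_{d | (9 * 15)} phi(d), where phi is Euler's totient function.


First, 9 * 15 = 135. One classical identity is sum_{d | n} phi(d) = n (each k in [1, n] has a unique gcd with n, and among the k's with gcd(k, n) = n/d there are phi(d) of them). So the sum equals 135. We also verify directly:
Divisors of 135: 1, 3, 5, 9, 15, 27, 45, 135.
phi values: 1, 2, 4, 6, 8, 18, 24, 72.
Sum = 135.

135


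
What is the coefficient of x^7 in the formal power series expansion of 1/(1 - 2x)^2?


The general identity 1/(1 - c x)^r = sum_{k>=0} c^k C(k + r - 1, r - 1) x^k follows by substituting y = c x into 1/(1 - y)^r = sum_{k>=0} C(k + r - 1, r - 1) y^k.
For c = 2, r = 2, k = 7:
2^7 * C(8, 1) = 128 * 8 = 1024.

1024


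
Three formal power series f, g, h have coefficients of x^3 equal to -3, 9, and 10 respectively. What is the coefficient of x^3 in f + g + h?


Series addition is componentwise:
-3 + 9 + 10
= 16

16


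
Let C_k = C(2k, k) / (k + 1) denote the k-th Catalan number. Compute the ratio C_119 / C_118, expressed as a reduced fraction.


Using C_k = (2k)! / (k! (k+1)!), the ratio C_{k+1}/C_k simplifies to
C_{k+1}/C_k = [(2k+2)! / ((k+1)! (k+2)!)] * [k! (k+1)! / (2k)!]
 = (2k+2)(2k+1) / ((k+1)(k+2)) = 2(2k+1) / (k+2).
For k = 118: 2(2*118 + 1) / (118 + 2) = 474/120 = 79/20.

79/20


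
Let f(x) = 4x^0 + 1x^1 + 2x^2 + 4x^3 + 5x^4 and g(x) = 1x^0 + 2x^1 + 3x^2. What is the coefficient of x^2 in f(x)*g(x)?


Cauchy product at x^2:
4*3 + 1*2 + 2*1
= 16

16


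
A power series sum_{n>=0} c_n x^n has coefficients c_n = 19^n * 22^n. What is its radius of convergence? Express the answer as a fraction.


By the root test (Cauchy-Hadamard), the radius is R = 1 / limsup_n |c_n|^(1/n).
Here |c_n|^(1/n) = (19^n * 22^n)^(1/n) = 19 * 22 = 418 for all n.
So R = 1/418 = 1/418.

1/418


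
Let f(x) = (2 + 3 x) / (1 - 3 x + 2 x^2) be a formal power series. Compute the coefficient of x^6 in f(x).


Write f(x) = sum_{k>=0} a_k x^k. Multiplying both sides by 1 - 3 x + 2 x^2 gives
(1 - 3 x + 2 x^2) sum_{k>=0} a_k x^k = 2 + 3 x.
Matching coefficients:
 x^0: a_0 = 2
 x^1: a_1 - 3 a_0 = 3  =>  a_1 = 3*2 + 3 = 9
 x^k (k >= 2): a_k = 3 a_{k-1} - 2 a_{k-2}.
Iterating: a_2 = 23, a_3 = 51, a_4 = 107, a_5 = 219, a_6 = 443.
So the coefficient of x^6 is 443.

443


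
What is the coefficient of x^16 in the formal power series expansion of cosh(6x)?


The Maclaurin series is cosh(t) = sum_{m>=0} t^(2m) / (2m)!, so substituting t = 6x, only even powers of x are nonzero, with coefficient of x^(2m) equal to 6^(2m) / (2m)!.
For x^16 the coefficient is 6^16/16! = 2821109907456/20922789888000 = 118098/875875.

118098/875875


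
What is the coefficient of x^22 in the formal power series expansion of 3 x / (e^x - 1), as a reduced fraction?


The exponential generating function for Bernoulli numbers is
x / (e^x - 1) = sum_{k>=0} B_k x^k / k!.
So the coefficient of x^22 in 3 x / (e^x - 1) is 3 B_22 / 22!.
Computing: B_22 = 854513/138, 22! = 1124000727777607680000, giving
3 * 854513/138 / 1124000727777607680000 = 77683/4700366679797268480000.

77683/4700366679797268480000


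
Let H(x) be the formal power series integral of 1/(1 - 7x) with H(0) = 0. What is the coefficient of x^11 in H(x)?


1/(1 - 7x) = sum_{k>=0} 7^k x^k. Integrating termwise with H(0) = 0:
H(x) = sum_{k>=0} 7^k x^(k+1) / (k+1) = sum_{m>=1} 7^(m-1) x^m / m.
For m = 11: 7^10/11 = 282475249/11 = 282475249/11.

282475249/11


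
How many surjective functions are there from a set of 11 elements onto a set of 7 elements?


By inclusion-exclusion on which target elements are missed, the number of surjections from an n-set onto a k-set is
surj(n, k) = sum_{j=0}^{k} (-1)^j C(k, j) (k - j)^n.
Equivalently surj(n, k) = k! * S(n, k), where S(n, k) is the Stirling number of the second kind.
For n = 11, k = 7:
S(11, 7) = 63987, so
surj = 7! * 63987 = 5040 * 63987 = 322494480.

322494480


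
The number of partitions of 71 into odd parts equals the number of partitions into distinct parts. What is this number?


Computing partitions of 71 into odd parts (1, 3, 5, ...):
Using the generating function prod_{k>=0} 1/(1-x^(2k+1)),
the count is 32992

32992


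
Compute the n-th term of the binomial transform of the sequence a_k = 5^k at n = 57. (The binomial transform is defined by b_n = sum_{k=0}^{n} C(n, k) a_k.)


With a_k = 5^k, b_n = sum_{k=0}^{n} C(n, k) 5^k = (1 + 5)^n by the binomial theorem.
For n = 57: (1 + 5)^57 = 6^57 = 226267027688376192080197927193400943822503936.

226267027688376192080197927193400943822503936


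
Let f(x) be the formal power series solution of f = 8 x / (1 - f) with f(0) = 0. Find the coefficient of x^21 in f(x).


Apply Lagrange inversion: f = 8 x * phi(f) with phi(t) = 1/(1 - t), so
[x^n] f = 8^n * (1/n) [t^(n-1)] phi(t)^n = 8^n * (1/n) [t^(n-1)] (1 - t)^(-n) = 8^n * (1/n) C(2n - 2, n - 1) = 8^n * C_{n-1}.
For n = 21: C_20 = C(40, 20) / 21 = 137846528820/21 = 6564120420.
With the 8^21 = 9223372036854775808 factor, the coefficient is 9223372036854775808 * 6564120420 = 60543324728375426455814799360.

60543324728375426455814799360


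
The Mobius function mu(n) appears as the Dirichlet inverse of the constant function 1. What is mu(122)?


122 = 2 * 61 (all distinct primes).
mu(122) = (-1)^2 = 1

1


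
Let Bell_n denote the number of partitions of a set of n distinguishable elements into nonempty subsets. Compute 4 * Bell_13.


Bell_13 can be computed from the Bell triangle or from Dobinski's identity Bell_n = (1/e) * sum_{k>=0} k^n / k!.
Computing Bell_13 = 27644437.
Then 4 * 27644437 = 110577748.

110577748


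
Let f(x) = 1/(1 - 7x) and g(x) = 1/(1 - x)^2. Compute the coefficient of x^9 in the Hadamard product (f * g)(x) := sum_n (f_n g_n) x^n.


f has coefficients f_k = 7^k. For g = 1/(1 - x)^2 the coefficient is g_k = C(k + 1, 1) = k + 1. The Hadamard coefficient is (f * g)_k = 7^k * (k + 1).
For k = 9: 7^9 * 10 = 40353607 * 10 = 403536070.

403536070


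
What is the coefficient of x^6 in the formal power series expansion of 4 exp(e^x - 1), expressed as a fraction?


exp(e^x - 1) is the exponential generating function for the Bell numbers Bell_k: exp(e^x - 1) = sum_{k>=0} Bell_k x^k / k!.
So the coefficient of x^6 in 4 exp(e^x - 1) is 4 Bell_6 / 6!.
Computing: Bell_6 = 203 and 6! = 720, giving
4 * 203/720 = 203/180.

203/180


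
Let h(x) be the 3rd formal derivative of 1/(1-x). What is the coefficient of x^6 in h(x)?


Differentiating 3 times: d^3/dx^3 [1/(1-x)] = 3!/(1-x)^4.
The expansion 1/(1-x)^4 = sum_{k>=0} C(k+3, 3) x^k, so the coefficient of x^n in 3!/(1-x)^4 is 3! * C(n+3, 3).
For n = 6: 6 * C(9, 3) = 6 * 84 = 504

504


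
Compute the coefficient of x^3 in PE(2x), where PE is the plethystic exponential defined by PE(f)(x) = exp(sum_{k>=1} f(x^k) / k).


With f(x) = 2x, the exponent is sum_{k>=1} 2 x^k / k = 2 * (-ln(1 - x)). Exponentiating:
PE(2x) = exp(-2 ln(1 - x)) = 1/(1 - x)^2.
By the negative binomial expansion, [x^n] 1/(1 - x)^2 = C(n + 1, 1).
For n = 3: C(4, 1) = 4.

4


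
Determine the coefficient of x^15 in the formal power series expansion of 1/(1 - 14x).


The geometric series identity gives 1/(1 - c x) = sum_{k>=0} c^k x^k, so the coefficient of x^k is c^k.
Here c = 14 and k = 15.
Computing: 14^15 = 155568095557812224

155568095557812224


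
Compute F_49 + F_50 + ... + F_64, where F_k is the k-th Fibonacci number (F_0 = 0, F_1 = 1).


Use the identity sum_{k=0}^{N} F_k = F_{N+2} - 1 (which follows from F_{k+2} - F_{k+1} = F_k). Then
sum_{k=49}^{64} F_k = (F_{66} - 1) - (F_{50} - 1) = F_{66} - F_{50}.
Computing: F_{66} = 27777890035288, F_{50} = 12586269025, so
Sum = 27777890035288 - 12586269025 = 27765303766263.

27765303766263


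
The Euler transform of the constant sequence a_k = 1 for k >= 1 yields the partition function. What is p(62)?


The Euler transform converts the sequence a_k = 1 into the number of integer partitions.
Using the recurrence or dynamic programming:
p(62) = 1300156

1300156


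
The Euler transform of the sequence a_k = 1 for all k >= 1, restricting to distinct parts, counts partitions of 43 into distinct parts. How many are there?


Partitions of 43 into distinct parts can be computed via generating function.
Product (1+x)(1+x^2)(1+x^3)...
The coefficient of x^43 = 1610

1610


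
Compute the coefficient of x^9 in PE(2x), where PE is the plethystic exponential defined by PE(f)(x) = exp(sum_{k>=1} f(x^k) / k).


With f(x) = 2x, the exponent is sum_{k>=1} 2 x^k / k = 2 * (-ln(1 - x)). Exponentiating:
PE(2x) = exp(-2 ln(1 - x)) = 1/(1 - x)^2.
By the negative binomial expansion, [x^n] 1/(1 - x)^2 = C(n + 1, 1).
For n = 9: C(10, 1) = 10.

10


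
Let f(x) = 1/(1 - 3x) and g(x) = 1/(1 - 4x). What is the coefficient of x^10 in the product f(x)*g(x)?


The coefficient of x^n in f*g is the Cauchy product: sum_{k=0}^{n} a^k * b^(n-k).
With a=3, b=4, n=10:
sum_{k=0}^{10} 3^k * 4^(10-k)
= 4017157

4017157


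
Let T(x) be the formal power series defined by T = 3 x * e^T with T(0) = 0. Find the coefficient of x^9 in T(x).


Apply the Lagrange inversion formula: if T = 3 x * phi(T) with phi(t) = e^t, then
[x^n] T = 3^n * (1/n) [t^(n-1)] phi(t)^n = 3^n * (1/n) [t^(n-1)] e^(n t) = 3^n * (1/n) * n^(n-1) / (n-1)! = 3^n * n^(n-1) / n!.
When c = 1 this is the Cayley count of rooted labeled trees on n vertices, divided by n!.
For n = 9: 3^9 * 9^8 / 9! = 19683 * 43046721/362880 = 10460353203/4480.

10460353203/4480


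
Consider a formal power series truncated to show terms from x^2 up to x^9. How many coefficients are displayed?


From x^2 to x^9 inclusive, the count is 9 - 2 + 1 = 8.

8


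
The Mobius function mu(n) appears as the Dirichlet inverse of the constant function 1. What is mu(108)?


108 has a squared prime factor, so mu(108) = 0.
Factorization reveals a repeated prime.

0


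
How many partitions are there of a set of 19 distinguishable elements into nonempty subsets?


Bell_19 can be computed from the Bell triangle or from Dobinski's identity Bell_n = (1/e) * sum_{k>=0} k^n / k!.
Computing Bell_19 = 5832742205057.

5832742205057


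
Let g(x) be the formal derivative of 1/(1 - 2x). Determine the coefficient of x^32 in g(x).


Differentiate termwise: d/dx sum_{k>=0} 2^k x^k = sum_{k>=1} k 2^k x^(k-1) = sum_{j>=0} (j+1) 2^(j+1) x^j.
Equivalently, d/dx [1/(1 - 2x)] = 2/(1 - 2x)^2.
For j = 32: 33 * 2^33 = 33 * 8589934592 = 283467841536.

283467841536


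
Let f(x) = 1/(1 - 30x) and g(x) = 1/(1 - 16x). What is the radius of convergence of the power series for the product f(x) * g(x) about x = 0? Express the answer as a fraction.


The radius of 1/(1 - 30x) is 1/30 (nearest singularity at x = 1/30), and the radius of 1/(1 - 16x) is 1/16.
The product f(x)*g(x) = 1/((1 - 30x)(1 - 16x)) has singularities at both 1/30 and 1/16, so its radius of convergence is the distance to the nearest one:
min(1/30, 1/16) = 1/30.

1/30


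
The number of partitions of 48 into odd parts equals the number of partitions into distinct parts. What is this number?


Computing partitions of 48 into odd parts (1, 3, 5, ...):
Using the generating function prod_{k>=0} 1/(1-x^(2k+1)),
the count is 2910

2910


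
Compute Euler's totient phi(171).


phi(n) counts integers in [1, n] coprime to n. Using the multiplicative formula phi(n) = n * prod_{p | n} (1 - 1/p):
171 = 3^2 * 19, so
phi(171) = 171 * (1 - 1/3) * (1 - 1/19) = 108.

108


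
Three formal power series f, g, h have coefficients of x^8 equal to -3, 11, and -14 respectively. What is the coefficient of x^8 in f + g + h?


Series addition is componentwise:
-3 + 11 + -14
= -6

-6


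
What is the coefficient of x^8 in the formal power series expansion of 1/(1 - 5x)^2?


The general identity 1/(1 - c x)^r = sum_{k>=0} c^k C(k + r - 1, r - 1) x^k follows by substituting y = c x into 1/(1 - y)^r = sum_{k>=0} C(k + r - 1, r - 1) y^k.
For c = 5, r = 2, k = 8:
5^8 * C(9, 1) = 390625 * 9 = 3515625.

3515625


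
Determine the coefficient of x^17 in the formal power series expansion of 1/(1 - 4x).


The geometric series identity gives 1/(1 - c x) = sum_{k>=0} c^k x^k, so the coefficient of x^k is c^k.
Here c = 4 and k = 17.
Computing: 4^17 = 17179869184

17179869184


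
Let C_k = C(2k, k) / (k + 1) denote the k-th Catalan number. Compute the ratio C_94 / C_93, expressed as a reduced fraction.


Using C_k = (2k)! / (k! (k+1)!), the ratio C_{k+1}/C_k simplifies to
C_{k+1}/C_k = [(2k+2)! / ((k+1)! (k+2)!)] * [k! (k+1)! / (2k)!]
 = (2k+2)(2k+1) / ((k+1)(k+2)) = 2(2k+1) / (k+2).
For k = 93: 2(2*93 + 1) / (93 + 2) = 374/95 = 374/95.

374/95


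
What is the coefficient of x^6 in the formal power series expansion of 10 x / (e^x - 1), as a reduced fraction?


The exponential generating function for Bernoulli numbers is
x / (e^x - 1) = sum_{k>=0} B_k x^k / k!.
So the coefficient of x^6 in 10 x / (e^x - 1) is 10 B_6 / 6!.
Computing: B_6 = 1/42, 6! = 720, giving
10 * 1/42 / 720 = 1/3024.

1/3024
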